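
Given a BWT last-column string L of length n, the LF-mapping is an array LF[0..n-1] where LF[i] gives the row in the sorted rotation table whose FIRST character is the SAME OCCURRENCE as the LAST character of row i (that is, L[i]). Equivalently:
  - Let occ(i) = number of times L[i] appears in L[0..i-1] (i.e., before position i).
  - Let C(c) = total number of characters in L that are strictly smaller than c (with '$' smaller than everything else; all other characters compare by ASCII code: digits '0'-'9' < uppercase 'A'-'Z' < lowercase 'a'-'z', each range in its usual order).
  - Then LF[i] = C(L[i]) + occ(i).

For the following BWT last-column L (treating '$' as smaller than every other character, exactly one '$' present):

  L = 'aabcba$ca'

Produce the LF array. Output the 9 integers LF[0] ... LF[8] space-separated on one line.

Char counts: '$':1, 'a':4, 'b':2, 'c':2
C (first-col start): C('$')=0, C('a')=1, C('b')=5, C('c')=7
L[0]='a': occ=0, LF[0]=C('a')+0=1+0=1
L[1]='a': occ=1, LF[1]=C('a')+1=1+1=2
L[2]='b': occ=0, LF[2]=C('b')+0=5+0=5
L[3]='c': occ=0, LF[3]=C('c')+0=7+0=7
L[4]='b': occ=1, LF[4]=C('b')+1=5+1=6
L[5]='a': occ=2, LF[5]=C('a')+2=1+2=3
L[6]='$': occ=0, LF[6]=C('$')+0=0+0=0
L[7]='c': occ=1, LF[7]=C('c')+1=7+1=8
L[8]='a': occ=3, LF[8]=C('a')+3=1+3=4

Answer: 1 2 5 7 6 3 0 8 4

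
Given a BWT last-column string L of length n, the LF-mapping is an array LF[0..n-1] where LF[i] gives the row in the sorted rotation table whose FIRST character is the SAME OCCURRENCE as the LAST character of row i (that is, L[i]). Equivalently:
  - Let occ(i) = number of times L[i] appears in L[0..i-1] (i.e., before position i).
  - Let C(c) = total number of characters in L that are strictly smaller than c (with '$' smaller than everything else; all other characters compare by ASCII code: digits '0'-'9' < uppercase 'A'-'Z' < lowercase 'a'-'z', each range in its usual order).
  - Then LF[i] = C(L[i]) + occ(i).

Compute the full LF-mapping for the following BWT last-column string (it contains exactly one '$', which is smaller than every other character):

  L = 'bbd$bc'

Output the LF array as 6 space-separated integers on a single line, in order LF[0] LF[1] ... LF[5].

Answer: 1 2 5 0 3 4

Derivation:
Char counts: '$':1, 'b':3, 'c':1, 'd':1
C (first-col start): C('$')=0, C('b')=1, C('c')=4, C('d')=5
L[0]='b': occ=0, LF[0]=C('b')+0=1+0=1
L[1]='b': occ=1, LF[1]=C('b')+1=1+1=2
L[2]='d': occ=0, LF[2]=C('d')+0=5+0=5
L[3]='$': occ=0, LF[3]=C('$')+0=0+0=0
L[4]='b': occ=2, LF[4]=C('b')+2=1+2=3
L[5]='c': occ=0, LF[5]=C('c')+0=4+0=4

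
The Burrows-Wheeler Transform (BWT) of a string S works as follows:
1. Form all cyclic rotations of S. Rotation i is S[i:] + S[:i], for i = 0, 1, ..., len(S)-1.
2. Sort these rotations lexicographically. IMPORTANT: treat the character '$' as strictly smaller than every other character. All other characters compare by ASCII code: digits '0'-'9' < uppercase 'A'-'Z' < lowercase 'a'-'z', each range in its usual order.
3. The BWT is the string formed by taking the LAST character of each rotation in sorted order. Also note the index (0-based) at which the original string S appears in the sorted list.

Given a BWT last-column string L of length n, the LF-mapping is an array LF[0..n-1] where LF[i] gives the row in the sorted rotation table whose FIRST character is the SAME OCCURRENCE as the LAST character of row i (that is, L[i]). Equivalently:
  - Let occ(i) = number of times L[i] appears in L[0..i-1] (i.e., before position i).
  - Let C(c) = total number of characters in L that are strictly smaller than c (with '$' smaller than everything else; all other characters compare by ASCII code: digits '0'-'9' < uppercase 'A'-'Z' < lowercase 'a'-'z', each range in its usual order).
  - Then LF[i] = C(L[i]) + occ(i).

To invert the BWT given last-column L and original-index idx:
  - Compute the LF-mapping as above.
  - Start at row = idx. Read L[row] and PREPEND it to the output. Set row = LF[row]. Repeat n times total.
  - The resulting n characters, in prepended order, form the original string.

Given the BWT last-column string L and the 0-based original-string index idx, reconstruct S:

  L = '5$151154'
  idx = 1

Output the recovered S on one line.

Answer: 1145515$

Derivation:
LF mapping: 5 0 1 6 2 3 7 4
Walk LF starting at row 1, prepending L[row]:
  step 1: row=1, L[1]='$', prepend. Next row=LF[1]=0
  step 2: row=0, L[0]='5', prepend. Next row=LF[0]=5
  step 3: row=5, L[5]='1', prepend. Next row=LF[5]=3
  step 4: row=3, L[3]='5', prepend. Next row=LF[3]=6
  step 5: row=6, L[6]='5', prepend. Next row=LF[6]=7
  step 6: row=7, L[7]='4', prepend. Next row=LF[7]=4
  step 7: row=4, L[4]='1', prepend. Next row=LF[4]=2
  step 8: row=2, L[2]='1', prepend. Next row=LF[2]=1
Reversed output: 1145515$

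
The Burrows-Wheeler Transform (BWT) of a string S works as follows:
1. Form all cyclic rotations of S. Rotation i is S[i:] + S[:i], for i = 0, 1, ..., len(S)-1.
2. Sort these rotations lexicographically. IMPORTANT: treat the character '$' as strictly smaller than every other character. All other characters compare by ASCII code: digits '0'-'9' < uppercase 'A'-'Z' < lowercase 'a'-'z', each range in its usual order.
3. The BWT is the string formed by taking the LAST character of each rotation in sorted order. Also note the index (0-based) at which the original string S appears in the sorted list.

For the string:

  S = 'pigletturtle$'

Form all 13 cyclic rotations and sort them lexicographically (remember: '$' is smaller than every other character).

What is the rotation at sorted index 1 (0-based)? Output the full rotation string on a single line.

Answer: e$pigletturtl

Derivation:
All 13 rotations (rotation i = S[i:]+S[:i]):
  rot[0] = pigletturtle$
  rot[1] = igletturtle$p
  rot[2] = gletturtle$pi
  rot[3] = letturtle$pig
  rot[4] = etturtle$pigl
  rot[5] = tturtle$pigle
  rot[6] = turtle$piglet
  rot[7] = urtle$piglett
  rot[8] = rtle$piglettu
  rot[9] = tle$piglettur
  rot[10] = le$pigletturt
  rot[11] = e$pigletturtl
  rot[12] = $pigletturtle
Sorted (with $ < everything):
  sorted[0] = $pigletturtle
  sorted[1] = e$pigletturtl
  sorted[2] = etturtle$pigl
  sorted[3] = gletturtle$pi
  sorted[4] = igletturtle$p
  sorted[5] = le$pigletturt
  sorted[6] = letturtle$pig
  sorted[7] = pigletturtle$
  sorted[8] = rtle$piglettu
  sorted[9] = tle$piglettur
  sorted[10] = tturtle$pigle
  sorted[11] = turtle$piglet
  sorted[12] = urtle$piglett
sorted[1] = e$pigletturtl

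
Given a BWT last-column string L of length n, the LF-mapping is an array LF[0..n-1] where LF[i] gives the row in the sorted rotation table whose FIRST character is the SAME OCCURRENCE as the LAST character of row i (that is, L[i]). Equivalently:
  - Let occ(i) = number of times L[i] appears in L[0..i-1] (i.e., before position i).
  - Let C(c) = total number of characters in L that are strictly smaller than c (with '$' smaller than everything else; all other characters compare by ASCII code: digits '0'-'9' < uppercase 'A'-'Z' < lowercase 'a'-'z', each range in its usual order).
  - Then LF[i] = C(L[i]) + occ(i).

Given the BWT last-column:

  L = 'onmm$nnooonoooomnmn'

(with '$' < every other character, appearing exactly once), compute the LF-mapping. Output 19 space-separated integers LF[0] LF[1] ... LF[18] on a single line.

Answer: 11 5 1 2 0 6 7 12 13 14 8 15 16 17 18 3 9 4 10

Derivation:
Char counts: '$':1, 'm':4, 'n':6, 'o':8
C (first-col start): C('$')=0, C('m')=1, C('n')=5, C('o')=11
L[0]='o': occ=0, LF[0]=C('o')+0=11+0=11
L[1]='n': occ=0, LF[1]=C('n')+0=5+0=5
L[2]='m': occ=0, LF[2]=C('m')+0=1+0=1
L[3]='m': occ=1, LF[3]=C('m')+1=1+1=2
L[4]='$': occ=0, LF[4]=C('$')+0=0+0=0
L[5]='n': occ=1, LF[5]=C('n')+1=5+1=6
L[6]='n': occ=2, LF[6]=C('n')+2=5+2=7
L[7]='o': occ=1, LF[7]=C('o')+1=11+1=12
L[8]='o': occ=2, LF[8]=C('o')+2=11+2=13
L[9]='o': occ=3, LF[9]=C('o')+3=11+3=14
L[10]='n': occ=3, LF[10]=C('n')+3=5+3=8
L[11]='o': occ=4, LF[11]=C('o')+4=11+4=15
L[12]='o': occ=5, LF[12]=C('o')+5=11+5=16
L[13]='o': occ=6, LF[13]=C('o')+6=11+6=17
L[14]='o': occ=7, LF[14]=C('o')+7=11+7=18
L[15]='m': occ=2, LF[15]=C('m')+2=1+2=3
L[16]='n': occ=4, LF[16]=C('n')+4=5+4=9
L[17]='m': occ=3, LF[17]=C('m')+3=1+3=4
L[18]='n': occ=5, LF[18]=C('n')+5=5+5=10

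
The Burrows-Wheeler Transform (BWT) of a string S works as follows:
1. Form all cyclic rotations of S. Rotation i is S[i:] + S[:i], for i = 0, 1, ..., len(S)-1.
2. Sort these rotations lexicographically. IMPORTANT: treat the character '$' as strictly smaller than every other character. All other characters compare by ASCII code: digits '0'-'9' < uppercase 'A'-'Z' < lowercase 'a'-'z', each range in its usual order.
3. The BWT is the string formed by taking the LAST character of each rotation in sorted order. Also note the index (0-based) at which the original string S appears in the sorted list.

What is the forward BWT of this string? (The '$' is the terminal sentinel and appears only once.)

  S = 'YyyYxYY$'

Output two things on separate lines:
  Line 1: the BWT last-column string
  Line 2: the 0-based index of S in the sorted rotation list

Answer: YYxy$YyY
4

Derivation:
All 8 rotations (rotation i = S[i:]+S[:i]):
  rot[0] = YyyYxYY$
  rot[1] = yyYxYY$Y
  rot[2] = yYxYY$Yy
  rot[3] = YxYY$Yyy
  rot[4] = xYY$YyyY
  rot[5] = YY$YyyYx
  rot[6] = Y$YyyYxY
  rot[7] = $YyyYxYY
Sorted (with $ < everything):
  sorted[0] = $YyyYxYY  (last char: 'Y')
  sorted[1] = Y$YyyYxY  (last char: 'Y')
  sorted[2] = YY$YyyYx  (last char: 'x')
  sorted[3] = YxYY$Yyy  (last char: 'y')
  sorted[4] = YyyYxYY$  (last char: '$')
  sorted[5] = xYY$YyyY  (last char: 'Y')
  sorted[6] = yYxYY$Yy  (last char: 'y')
  sorted[7] = yyYxYY$Y  (last char: 'Y')
Last column: YYxy$YyY
Original string S is at sorted index 4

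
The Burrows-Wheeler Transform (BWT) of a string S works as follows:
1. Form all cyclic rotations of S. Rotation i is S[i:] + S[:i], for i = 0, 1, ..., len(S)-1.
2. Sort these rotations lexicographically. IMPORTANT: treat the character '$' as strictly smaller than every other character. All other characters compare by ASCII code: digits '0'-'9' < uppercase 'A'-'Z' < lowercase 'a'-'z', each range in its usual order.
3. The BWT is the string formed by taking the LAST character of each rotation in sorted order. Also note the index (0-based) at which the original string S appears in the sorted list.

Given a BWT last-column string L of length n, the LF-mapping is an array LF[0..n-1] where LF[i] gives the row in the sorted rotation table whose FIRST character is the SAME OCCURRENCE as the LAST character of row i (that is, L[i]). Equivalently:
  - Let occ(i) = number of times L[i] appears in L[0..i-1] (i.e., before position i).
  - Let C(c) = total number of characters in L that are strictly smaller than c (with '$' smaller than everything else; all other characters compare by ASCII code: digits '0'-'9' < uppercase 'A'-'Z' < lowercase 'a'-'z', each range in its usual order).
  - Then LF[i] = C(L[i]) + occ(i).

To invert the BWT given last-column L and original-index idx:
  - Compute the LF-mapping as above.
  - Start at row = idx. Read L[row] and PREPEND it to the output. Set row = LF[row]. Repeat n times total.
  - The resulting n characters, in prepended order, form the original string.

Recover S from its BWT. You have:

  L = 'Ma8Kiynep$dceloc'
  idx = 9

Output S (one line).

Answer: encyclopedia8KM$

Derivation:
LF mapping: 3 4 1 2 10 15 12 8 14 0 7 5 9 11 13 6
Walk LF starting at row 9, prepending L[row]:
  step 1: row=9, L[9]='$', prepend. Next row=LF[9]=0
  step 2: row=0, L[0]='M', prepend. Next row=LF[0]=3
  step 3: row=3, L[3]='K', prepend. Next row=LF[3]=2
  step 4: row=2, L[2]='8', prepend. Next row=LF[2]=1
  step 5: row=1, L[1]='a', prepend. Next row=LF[1]=4
  step 6: row=4, L[4]='i', prepend. Next row=LF[4]=10
  step 7: row=10, L[10]='d', prepend. Next row=LF[10]=7
  step 8: row=7, L[7]='e', prepend. Next row=LF[7]=8
  step 9: row=8, L[8]='p', prepend. Next row=LF[8]=14
  step 10: row=14, L[14]='o', prepend. Next row=LF[14]=13
  step 11: row=13, L[13]='l', prepend. Next row=LF[13]=11
  step 12: row=11, L[11]='c', prepend. Next row=LF[11]=5
  step 13: row=5, L[5]='y', prepend. Next row=LF[5]=15
  step 14: row=15, L[15]='c', prepend. Next row=LF[15]=6
  step 15: row=6, L[6]='n', prepend. Next row=LF[6]=12
  step 16: row=12, L[12]='e', prepend. Next row=LF[12]=9
Reversed output: encyclopedia8KM$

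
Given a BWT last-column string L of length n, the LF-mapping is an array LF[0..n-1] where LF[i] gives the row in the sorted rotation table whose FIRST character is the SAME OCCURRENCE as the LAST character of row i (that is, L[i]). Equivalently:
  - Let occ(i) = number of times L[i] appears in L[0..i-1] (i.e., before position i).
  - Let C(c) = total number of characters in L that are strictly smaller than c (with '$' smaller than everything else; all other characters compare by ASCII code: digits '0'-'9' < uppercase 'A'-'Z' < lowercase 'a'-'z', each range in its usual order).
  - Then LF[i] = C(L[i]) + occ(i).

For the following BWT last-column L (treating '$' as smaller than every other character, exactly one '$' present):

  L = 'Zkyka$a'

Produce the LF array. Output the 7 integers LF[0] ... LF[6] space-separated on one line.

Answer: 1 4 6 5 2 0 3

Derivation:
Char counts: '$':1, 'Z':1, 'a':2, 'k':2, 'y':1
C (first-col start): C('$')=0, C('Z')=1, C('a')=2, C('k')=4, C('y')=6
L[0]='Z': occ=0, LF[0]=C('Z')+0=1+0=1
L[1]='k': occ=0, LF[1]=C('k')+0=4+0=4
L[2]='y': occ=0, LF[2]=C('y')+0=6+0=6
L[3]='k': occ=1, LF[3]=C('k')+1=4+1=5
L[4]='a': occ=0, LF[4]=C('a')+0=2+0=2
L[5]='$': occ=0, LF[5]=C('$')+0=0+0=0
L[6]='a': occ=1, LF[6]=C('a')+1=2+1=3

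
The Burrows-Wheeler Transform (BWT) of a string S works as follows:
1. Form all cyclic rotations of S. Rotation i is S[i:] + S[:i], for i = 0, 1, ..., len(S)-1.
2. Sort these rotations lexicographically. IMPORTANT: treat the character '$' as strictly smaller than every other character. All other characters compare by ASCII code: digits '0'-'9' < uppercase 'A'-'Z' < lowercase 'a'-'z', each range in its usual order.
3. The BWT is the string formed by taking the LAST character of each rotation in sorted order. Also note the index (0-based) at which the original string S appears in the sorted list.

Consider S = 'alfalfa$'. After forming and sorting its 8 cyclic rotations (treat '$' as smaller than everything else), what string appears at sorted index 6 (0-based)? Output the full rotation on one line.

Answer: lfa$alfa

Derivation:
All 8 rotations (rotation i = S[i:]+S[:i]):
  rot[0] = alfalfa$
  rot[1] = lfalfa$a
  rot[2] = falfa$al
  rot[3] = alfa$alf
  rot[4] = lfa$alfa
  rot[5] = fa$alfal
  rot[6] = a$alfalf
  rot[7] = $alfalfa
Sorted (with $ < everything):
  sorted[0] = $alfalfa
  sorted[1] = a$alfalf
  sorted[2] = alfa$alf
  sorted[3] = alfalfa$
  sorted[4] = fa$alfal
  sorted[5] = falfa$al
  sorted[6] = lfa$alfa
  sorted[7] = lfalfa$a
sorted[6] = lfa$alfa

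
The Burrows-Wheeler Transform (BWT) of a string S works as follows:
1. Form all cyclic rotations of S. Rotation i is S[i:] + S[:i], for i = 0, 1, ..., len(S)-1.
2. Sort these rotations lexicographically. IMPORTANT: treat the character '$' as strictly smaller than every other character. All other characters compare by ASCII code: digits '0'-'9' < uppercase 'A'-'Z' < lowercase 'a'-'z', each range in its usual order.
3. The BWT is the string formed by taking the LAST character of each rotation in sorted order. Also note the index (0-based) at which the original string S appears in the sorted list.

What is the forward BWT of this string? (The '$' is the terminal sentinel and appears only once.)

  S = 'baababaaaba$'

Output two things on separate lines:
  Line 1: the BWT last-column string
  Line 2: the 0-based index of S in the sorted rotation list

Answer: abbababaaa$a
10

Derivation:
All 12 rotations (rotation i = S[i:]+S[:i]):
  rot[0] = baababaaaba$
  rot[1] = aababaaaba$b
  rot[2] = ababaaaba$ba
  rot[3] = babaaaba$baa
  rot[4] = abaaaba$baab
  rot[5] = baaaba$baaba
  rot[6] = aaaba$baabab
  rot[7] = aaba$baababa
  rot[8] = aba$baababaa
  rot[9] = ba$baababaaa
  rot[10] = a$baababaaab
  rot[11] = $baababaaaba
Sorted (with $ < everything):
  sorted[0] = $baababaaaba  (last char: 'a')
  sorted[1] = a$baababaaab  (last char: 'b')
  sorted[2] = aaaba$baabab  (last char: 'b')
  sorted[3] = aaba$baababa  (last char: 'a')
  sorted[4] = aababaaaba$b  (last char: 'b')
  sorted[5] = aba$baababaa  (last char: 'a')
  sorted[6] = abaaaba$baab  (last char: 'b')
  sorted[7] = ababaaaba$ba  (last char: 'a')
  sorted[8] = ba$baababaaa  (last char: 'a')
  sorted[9] = baaaba$baaba  (last char: 'a')
  sorted[10] = baababaaaba$  (last char: '$')
  sorted[11] = babaaaba$baa  (last char: 'a')
Last column: abbababaaa$a
Original string S is at sorted index 10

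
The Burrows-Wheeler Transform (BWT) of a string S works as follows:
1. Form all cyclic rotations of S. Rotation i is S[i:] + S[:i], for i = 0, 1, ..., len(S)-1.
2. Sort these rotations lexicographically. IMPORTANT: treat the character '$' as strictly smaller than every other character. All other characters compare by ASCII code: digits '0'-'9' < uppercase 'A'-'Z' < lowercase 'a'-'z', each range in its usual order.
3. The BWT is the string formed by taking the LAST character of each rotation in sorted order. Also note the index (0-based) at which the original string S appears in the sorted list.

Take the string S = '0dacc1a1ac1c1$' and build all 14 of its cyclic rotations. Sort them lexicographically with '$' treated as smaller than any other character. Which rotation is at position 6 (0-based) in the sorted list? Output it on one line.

All 14 rotations (rotation i = S[i:]+S[:i]):
  rot[0] = 0dacc1a1ac1c1$
  rot[1] = dacc1a1ac1c1$0
  rot[2] = acc1a1ac1c1$0d
  rot[3] = cc1a1ac1c1$0da
  rot[4] = c1a1ac1c1$0dac
  rot[5] = 1a1ac1c1$0dacc
  rot[6] = a1ac1c1$0dacc1
  rot[7] = 1ac1c1$0dacc1a
  rot[8] = ac1c1$0dacc1a1
  rot[9] = c1c1$0dacc1a1a
  rot[10] = 1c1$0dacc1a1ac
  rot[11] = c1$0dacc1a1ac1
  rot[12] = 1$0dacc1a1ac1c
  rot[13] = $0dacc1a1ac1c1
Sorted (with $ < everything):
  sorted[0] = $0dacc1a1ac1c1
  sorted[1] = 0dacc1a1ac1c1$
  sorted[2] = 1$0dacc1a1ac1c
  sorted[3] = 1a1ac1c1$0dacc
  sorted[4] = 1ac1c1$0dacc1a
  sorted[5] = 1c1$0dacc1a1ac
  sorted[6] = a1ac1c1$0dacc1
  sorted[7] = ac1c1$0dacc1a1
  sorted[8] = acc1a1ac1c1$0d
  sorted[9] = c1$0dacc1a1ac1
  sorted[10] = c1a1ac1c1$0dac
  sorted[11] = c1c1$0dacc1a1a
  sorted[12] = cc1a1ac1c1$0da
  sorted[13] = dacc1a1ac1c1$0
sorted[6] = a1ac1c1$0dacc1

Answer: a1ac1c1$0dacc1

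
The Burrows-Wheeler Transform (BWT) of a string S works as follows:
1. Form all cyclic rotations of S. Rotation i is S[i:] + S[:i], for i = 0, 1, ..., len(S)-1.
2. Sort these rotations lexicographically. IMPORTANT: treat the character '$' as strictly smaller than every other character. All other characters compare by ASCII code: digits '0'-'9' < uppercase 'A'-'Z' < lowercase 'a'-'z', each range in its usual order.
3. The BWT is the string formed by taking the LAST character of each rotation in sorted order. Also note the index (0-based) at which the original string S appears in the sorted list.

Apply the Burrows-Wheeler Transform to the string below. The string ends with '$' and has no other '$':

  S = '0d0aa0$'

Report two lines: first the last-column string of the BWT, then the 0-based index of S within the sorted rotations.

All 7 rotations (rotation i = S[i:]+S[:i]):
  rot[0] = 0d0aa0$
  rot[1] = d0aa0$0
  rot[2] = 0aa0$0d
  rot[3] = aa0$0d0
  rot[4] = a0$0d0a
  rot[5] = 0$0d0aa
  rot[6] = $0d0aa0
Sorted (with $ < everything):
  sorted[0] = $0d0aa0  (last char: '0')
  sorted[1] = 0$0d0aa  (last char: 'a')
  sorted[2] = 0aa0$0d  (last char: 'd')
  sorted[3] = 0d0aa0$  (last char: '$')
  sorted[4] = a0$0d0a  (last char: 'a')
  sorted[5] = aa0$0d0  (last char: '0')
  sorted[6] = d0aa0$0  (last char: '0')
Last column: 0ad$a00
Original string S is at sorted index 3

Answer: 0ad$a00
3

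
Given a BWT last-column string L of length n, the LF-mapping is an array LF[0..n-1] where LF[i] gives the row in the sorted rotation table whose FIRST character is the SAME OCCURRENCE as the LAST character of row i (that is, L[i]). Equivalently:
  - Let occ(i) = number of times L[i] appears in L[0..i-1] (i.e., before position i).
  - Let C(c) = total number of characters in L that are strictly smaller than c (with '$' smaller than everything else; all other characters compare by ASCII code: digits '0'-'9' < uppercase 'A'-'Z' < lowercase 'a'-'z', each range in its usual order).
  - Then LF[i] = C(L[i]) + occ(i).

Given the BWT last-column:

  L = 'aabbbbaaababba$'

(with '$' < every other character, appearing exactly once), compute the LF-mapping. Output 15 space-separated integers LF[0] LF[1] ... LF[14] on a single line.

Answer: 1 2 8 9 10 11 3 4 5 12 6 13 14 7 0

Derivation:
Char counts: '$':1, 'a':7, 'b':7
C (first-col start): C('$')=0, C('a')=1, C('b')=8
L[0]='a': occ=0, LF[0]=C('a')+0=1+0=1
L[1]='a': occ=1, LF[1]=C('a')+1=1+1=2
L[2]='b': occ=0, LF[2]=C('b')+0=8+0=8
L[3]='b': occ=1, LF[3]=C('b')+1=8+1=9
L[4]='b': occ=2, LF[4]=C('b')+2=8+2=10
L[5]='b': occ=3, LF[5]=C('b')+3=8+3=11
L[6]='a': occ=2, LF[6]=C('a')+2=1+2=3
L[7]='a': occ=3, LF[7]=C('a')+3=1+3=4
L[8]='a': occ=4, LF[8]=C('a')+4=1+4=5
L[9]='b': occ=4, LF[9]=C('b')+4=8+4=12
L[10]='a': occ=5, LF[10]=C('a')+5=1+5=6
L[11]='b': occ=5, LF[11]=C('b')+5=8+5=13
L[12]='b': occ=6, LF[12]=C('b')+6=8+6=14
L[13]='a': occ=6, LF[13]=C('a')+6=1+6=7
L[14]='$': occ=0, LF[14]=C('$')+0=0+0=0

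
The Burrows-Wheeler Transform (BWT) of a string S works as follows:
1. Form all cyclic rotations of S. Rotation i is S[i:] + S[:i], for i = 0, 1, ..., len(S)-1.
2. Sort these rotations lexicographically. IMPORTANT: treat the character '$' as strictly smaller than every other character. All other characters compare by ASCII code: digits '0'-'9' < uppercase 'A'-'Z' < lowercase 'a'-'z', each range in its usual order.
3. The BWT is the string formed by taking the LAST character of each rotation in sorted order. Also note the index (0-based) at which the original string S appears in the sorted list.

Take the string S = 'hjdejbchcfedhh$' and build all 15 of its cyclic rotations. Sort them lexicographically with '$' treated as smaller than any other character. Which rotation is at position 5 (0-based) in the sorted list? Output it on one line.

All 15 rotations (rotation i = S[i:]+S[:i]):
  rot[0] = hjdejbchcfedhh$
  rot[1] = jdejbchcfedhh$h
  rot[2] = dejbchcfedhh$hj
  rot[3] = ejbchcfedhh$hjd
  rot[4] = jbchcfedhh$hjde
  rot[5] = bchcfedhh$hjdej
  rot[6] = chcfedhh$hjdejb
  rot[7] = hcfedhh$hjdejbc
  rot[8] = cfedhh$hjdejbch
  rot[9] = fedhh$hjdejbchc
  rot[10] = edhh$hjdejbchcf
  rot[11] = dhh$hjdejbchcfe
  rot[12] = hh$hjdejbchcfed
  rot[13] = h$hjdejbchcfedh
  rot[14] = $hjdejbchcfedhh
Sorted (with $ < everything):
  sorted[0] = $hjdejbchcfedhh
  sorted[1] = bchcfedhh$hjdej
  sorted[2] = cfedhh$hjdejbch
  sorted[3] = chcfedhh$hjdejb
  sorted[4] = dejbchcfedhh$hj
  sorted[5] = dhh$hjdejbchcfe
  sorted[6] = edhh$hjdejbchcf
  sorted[7] = ejbchcfedhh$hjd
  sorted[8] = fedhh$hjdejbchc
  sorted[9] = h$hjdejbchcfedh
  sorted[10] = hcfedhh$hjdejbc
  sorted[11] = hh$hjdejbchcfed
  sorted[12] = hjdejbchcfedhh$
  sorted[13] = jbchcfedhh$hjde
  sorted[14] = jdejbchcfedhh$h
sorted[5] = dhh$hjdejbchcfe

Answer: dhh$hjdejbchcfe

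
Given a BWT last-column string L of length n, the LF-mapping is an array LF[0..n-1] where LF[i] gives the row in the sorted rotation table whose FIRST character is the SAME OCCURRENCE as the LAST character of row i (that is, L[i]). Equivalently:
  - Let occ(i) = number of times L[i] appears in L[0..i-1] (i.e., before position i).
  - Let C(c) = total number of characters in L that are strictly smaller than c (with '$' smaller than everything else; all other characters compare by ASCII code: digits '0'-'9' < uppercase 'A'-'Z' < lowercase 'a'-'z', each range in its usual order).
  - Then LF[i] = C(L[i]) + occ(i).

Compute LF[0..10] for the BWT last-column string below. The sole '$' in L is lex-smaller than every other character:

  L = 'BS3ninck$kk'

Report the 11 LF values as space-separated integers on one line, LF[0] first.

Char counts: '$':1, '3':1, 'B':1, 'S':1, 'c':1, 'i':1, 'k':3, 'n':2
C (first-col start): C('$')=0, C('3')=1, C('B')=2, C('S')=3, C('c')=4, C('i')=5, C('k')=6, C('n')=9
L[0]='B': occ=0, LF[0]=C('B')+0=2+0=2
L[1]='S': occ=0, LF[1]=C('S')+0=3+0=3
L[2]='3': occ=0, LF[2]=C('3')+0=1+0=1
L[3]='n': occ=0, LF[3]=C('n')+0=9+0=9
L[4]='i': occ=0, LF[4]=C('i')+0=5+0=5
L[5]='n': occ=1, LF[5]=C('n')+1=9+1=10
L[6]='c': occ=0, LF[6]=C('c')+0=4+0=4
L[7]='k': occ=0, LF[7]=C('k')+0=6+0=6
L[8]='$': occ=0, LF[8]=C('$')+0=0+0=0
L[9]='k': occ=1, LF[9]=C('k')+1=6+1=7
L[10]='k': occ=2, LF[10]=C('k')+2=6+2=8

Answer: 2 3 1 9 5 10 4 6 0 7 8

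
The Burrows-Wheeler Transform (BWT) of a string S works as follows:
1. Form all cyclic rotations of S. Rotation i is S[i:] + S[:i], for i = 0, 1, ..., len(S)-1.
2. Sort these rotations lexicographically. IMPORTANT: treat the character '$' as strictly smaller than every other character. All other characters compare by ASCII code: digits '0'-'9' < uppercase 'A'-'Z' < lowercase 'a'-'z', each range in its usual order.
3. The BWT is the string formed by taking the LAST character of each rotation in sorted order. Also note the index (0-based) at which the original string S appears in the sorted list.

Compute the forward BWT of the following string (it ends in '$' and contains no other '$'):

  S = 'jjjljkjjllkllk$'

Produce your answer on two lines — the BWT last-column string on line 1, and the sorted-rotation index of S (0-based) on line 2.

All 15 rotations (rotation i = S[i:]+S[:i]):
  rot[0] = jjjljkjjllkllk$
  rot[1] = jjljkjjllkllk$j
  rot[2] = jljkjjllkllk$jj
  rot[3] = ljkjjllkllk$jjj
  rot[4] = jkjjllkllk$jjjl
  rot[5] = kjjllkllk$jjjlj
  rot[6] = jjllkllk$jjjljk
  rot[7] = jllkllk$jjjljkj
  rot[8] = llkllk$jjjljkjj
  rot[9] = lkllk$jjjljkjjl
  rot[10] = kllk$jjjljkjjll
  rot[11] = llk$jjjljkjjllk
  rot[12] = lk$jjjljkjjllkl
  rot[13] = k$jjjljkjjllkll
  rot[14] = $jjjljkjjllkllk
Sorted (with $ < everything):
  sorted[0] = $jjjljkjjllkllk  (last char: 'k')
  sorted[1] = jjjljkjjllkllk$  (last char: '$')
  sorted[2] = jjljkjjllkllk$j  (last char: 'j')
  sorted[3] = jjllkllk$jjjljk  (last char: 'k')
  sorted[4] = jkjjllkllk$jjjl  (last char: 'l')
  sorted[5] = jljkjjllkllk$jj  (last char: 'j')
  sorted[6] = jllkllk$jjjljkj  (last char: 'j')
  sorted[7] = k$jjjljkjjllkll  (last char: 'l')
  sorted[8] = kjjllkllk$jjjlj  (last char: 'j')
  sorted[9] = kllk$jjjljkjjll  (last char: 'l')
  sorted[10] = ljkjjllkllk$jjj  (last char: 'j')
  sorted[11] = lk$jjjljkjjllkl  (last char: 'l')
  sorted[12] = lkllk$jjjljkjjl  (last char: 'l')
  sorted[13] = llk$jjjljkjjllk  (last char: 'k')
  sorted[14] = llkllk$jjjljkjj  (last char: 'j')
Last column: k$jkljjljljllkj
Original string S is at sorted index 1

Answer: k$jkljjljljllkj
1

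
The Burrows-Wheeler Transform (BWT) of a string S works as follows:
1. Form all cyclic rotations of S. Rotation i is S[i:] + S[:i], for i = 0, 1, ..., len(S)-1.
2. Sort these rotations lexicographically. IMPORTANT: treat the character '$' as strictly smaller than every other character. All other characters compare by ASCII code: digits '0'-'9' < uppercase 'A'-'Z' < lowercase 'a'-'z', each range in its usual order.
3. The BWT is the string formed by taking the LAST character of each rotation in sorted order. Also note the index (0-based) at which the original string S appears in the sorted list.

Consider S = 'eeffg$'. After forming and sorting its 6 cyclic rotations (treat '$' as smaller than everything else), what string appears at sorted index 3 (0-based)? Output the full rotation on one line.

All 6 rotations (rotation i = S[i:]+S[:i]):
  rot[0] = eeffg$
  rot[1] = effg$e
  rot[2] = ffg$ee
  rot[3] = fg$eef
  rot[4] = g$eeff
  rot[5] = $eeffg
Sorted (with $ < everything):
  sorted[0] = $eeffg
  sorted[1] = eeffg$
  sorted[2] = effg$e
  sorted[3] = ffg$ee
  sorted[4] = fg$eef
  sorted[5] = g$eeff
sorted[3] = ffg$ee

Answer: ffg$ee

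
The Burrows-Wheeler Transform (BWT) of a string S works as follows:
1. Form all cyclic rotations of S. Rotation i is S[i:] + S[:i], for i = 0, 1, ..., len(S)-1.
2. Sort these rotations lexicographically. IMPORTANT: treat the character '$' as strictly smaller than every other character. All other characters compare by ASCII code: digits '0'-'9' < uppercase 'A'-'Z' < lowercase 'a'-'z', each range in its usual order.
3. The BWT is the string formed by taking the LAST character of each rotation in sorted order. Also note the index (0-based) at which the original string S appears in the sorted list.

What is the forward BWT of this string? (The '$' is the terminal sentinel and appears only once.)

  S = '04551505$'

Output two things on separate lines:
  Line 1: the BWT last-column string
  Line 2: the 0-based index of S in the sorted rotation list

All 9 rotations (rotation i = S[i:]+S[:i]):
  rot[0] = 04551505$
  rot[1] = 4551505$0
  rot[2] = 551505$04
  rot[3] = 51505$045
  rot[4] = 1505$0455
  rot[5] = 505$04551
  rot[6] = 05$045515
  rot[7] = 5$0455150
  rot[8] = $04551505
Sorted (with $ < everything):
  sorted[0] = $04551505  (last char: '5')
  sorted[1] = 04551505$  (last char: '$')
  sorted[2] = 05$045515  (last char: '5')
  sorted[3] = 1505$0455  (last char: '5')
  sorted[4] = 4551505$0  (last char: '0')
  sorted[5] = 5$0455150  (last char: '0')
  sorted[6] = 505$04551  (last char: '1')
  sorted[7] = 51505$045  (last char: '5')
  sorted[8] = 551505$04  (last char: '4')
Last column: 5$5500154
Original string S is at sorted index 1

Answer: 5$5500154
1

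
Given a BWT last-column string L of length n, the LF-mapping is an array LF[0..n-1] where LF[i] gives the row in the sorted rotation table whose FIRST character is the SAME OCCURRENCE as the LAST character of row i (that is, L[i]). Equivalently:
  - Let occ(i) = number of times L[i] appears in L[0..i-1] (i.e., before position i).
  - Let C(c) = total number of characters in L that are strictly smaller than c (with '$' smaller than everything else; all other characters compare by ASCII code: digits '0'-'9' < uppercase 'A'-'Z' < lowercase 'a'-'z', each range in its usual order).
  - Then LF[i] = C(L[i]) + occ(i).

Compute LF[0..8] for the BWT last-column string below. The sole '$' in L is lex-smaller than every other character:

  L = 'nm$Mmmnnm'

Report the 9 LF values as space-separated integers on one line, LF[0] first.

Char counts: '$':1, 'M':1, 'm':4, 'n':3
C (first-col start): C('$')=0, C('M')=1, C('m')=2, C('n')=6
L[0]='n': occ=0, LF[0]=C('n')+0=6+0=6
L[1]='m': occ=0, LF[1]=C('m')+0=2+0=2
L[2]='$': occ=0, LF[2]=C('$')+0=0+0=0
L[3]='M': occ=0, LF[3]=C('M')+0=1+0=1
L[4]='m': occ=1, LF[4]=C('m')+1=2+1=3
L[5]='m': occ=2, LF[5]=C('m')+2=2+2=4
L[6]='n': occ=1, LF[6]=C('n')+1=6+1=7
L[7]='n': occ=2, LF[7]=C('n')+2=6+2=8
L[8]='m': occ=3, LF[8]=C('m')+3=2+3=5

Answer: 6 2 0 1 3 4 7 8 5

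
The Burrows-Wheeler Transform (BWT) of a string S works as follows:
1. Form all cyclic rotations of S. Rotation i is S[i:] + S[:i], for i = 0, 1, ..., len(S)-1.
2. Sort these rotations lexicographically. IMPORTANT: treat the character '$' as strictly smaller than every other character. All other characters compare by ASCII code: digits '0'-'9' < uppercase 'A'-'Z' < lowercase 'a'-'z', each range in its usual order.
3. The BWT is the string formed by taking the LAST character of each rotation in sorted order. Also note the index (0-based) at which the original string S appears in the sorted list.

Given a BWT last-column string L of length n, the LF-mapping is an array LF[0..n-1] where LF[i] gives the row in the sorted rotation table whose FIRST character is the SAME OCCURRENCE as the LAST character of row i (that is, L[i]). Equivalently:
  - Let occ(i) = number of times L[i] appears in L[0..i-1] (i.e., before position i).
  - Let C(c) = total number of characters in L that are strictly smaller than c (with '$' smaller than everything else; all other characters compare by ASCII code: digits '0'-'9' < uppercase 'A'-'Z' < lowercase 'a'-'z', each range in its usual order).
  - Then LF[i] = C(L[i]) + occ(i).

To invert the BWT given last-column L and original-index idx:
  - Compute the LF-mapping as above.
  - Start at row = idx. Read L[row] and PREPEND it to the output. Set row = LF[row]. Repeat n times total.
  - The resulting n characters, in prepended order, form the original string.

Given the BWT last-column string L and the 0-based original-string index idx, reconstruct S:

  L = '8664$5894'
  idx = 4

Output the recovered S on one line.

LF mapping: 6 4 5 1 0 3 7 8 2
Walk LF starting at row 4, prepending L[row]:
  step 1: row=4, L[4]='$', prepend. Next row=LF[4]=0
  step 2: row=0, L[0]='8', prepend. Next row=LF[0]=6
  step 3: row=6, L[6]='8', prepend. Next row=LF[6]=7
  step 4: row=7, L[7]='9', prepend. Next row=LF[7]=8
  step 5: row=8, L[8]='4', prepend. Next row=LF[8]=2
  step 6: row=2, L[2]='6', prepend. Next row=LF[2]=5
  step 7: row=5, L[5]='5', prepend. Next row=LF[5]=3
  step 8: row=3, L[3]='4', prepend. Next row=LF[3]=1
  step 9: row=1, L[1]='6', prepend. Next row=LF[1]=4
Reversed output: 64564988$

Answer: 64564988$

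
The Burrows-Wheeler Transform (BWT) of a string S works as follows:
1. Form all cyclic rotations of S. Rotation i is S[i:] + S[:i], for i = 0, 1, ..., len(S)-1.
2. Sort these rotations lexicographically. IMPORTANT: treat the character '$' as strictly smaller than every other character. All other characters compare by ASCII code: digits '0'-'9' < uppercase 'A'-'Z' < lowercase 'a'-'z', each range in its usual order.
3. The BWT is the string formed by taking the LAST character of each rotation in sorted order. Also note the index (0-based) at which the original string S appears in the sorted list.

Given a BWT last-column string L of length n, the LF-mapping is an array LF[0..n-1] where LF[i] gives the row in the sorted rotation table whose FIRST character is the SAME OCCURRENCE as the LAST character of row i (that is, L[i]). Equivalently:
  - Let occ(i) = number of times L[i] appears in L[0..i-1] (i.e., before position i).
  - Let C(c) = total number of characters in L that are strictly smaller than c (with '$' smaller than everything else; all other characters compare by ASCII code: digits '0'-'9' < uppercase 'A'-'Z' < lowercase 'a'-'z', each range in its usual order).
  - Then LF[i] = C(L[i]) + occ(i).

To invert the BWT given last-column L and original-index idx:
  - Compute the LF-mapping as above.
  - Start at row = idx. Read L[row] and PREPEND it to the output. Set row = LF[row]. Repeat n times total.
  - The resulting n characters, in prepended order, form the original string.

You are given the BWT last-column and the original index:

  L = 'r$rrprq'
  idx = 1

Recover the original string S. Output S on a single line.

LF mapping: 3 0 4 5 1 6 2
Walk LF starting at row 1, prepending L[row]:
  step 1: row=1, L[1]='$', prepend. Next row=LF[1]=0
  step 2: row=0, L[0]='r', prepend. Next row=LF[0]=3
  step 3: row=3, L[3]='r', prepend. Next row=LF[3]=5
  step 4: row=5, L[5]='r', prepend. Next row=LF[5]=6
  step 5: row=6, L[6]='q', prepend. Next row=LF[6]=2
  step 6: row=2, L[2]='r', prepend. Next row=LF[2]=4
  step 7: row=4, L[4]='p', prepend. Next row=LF[4]=1
Reversed output: prqrrr$

Answer: prqrrr$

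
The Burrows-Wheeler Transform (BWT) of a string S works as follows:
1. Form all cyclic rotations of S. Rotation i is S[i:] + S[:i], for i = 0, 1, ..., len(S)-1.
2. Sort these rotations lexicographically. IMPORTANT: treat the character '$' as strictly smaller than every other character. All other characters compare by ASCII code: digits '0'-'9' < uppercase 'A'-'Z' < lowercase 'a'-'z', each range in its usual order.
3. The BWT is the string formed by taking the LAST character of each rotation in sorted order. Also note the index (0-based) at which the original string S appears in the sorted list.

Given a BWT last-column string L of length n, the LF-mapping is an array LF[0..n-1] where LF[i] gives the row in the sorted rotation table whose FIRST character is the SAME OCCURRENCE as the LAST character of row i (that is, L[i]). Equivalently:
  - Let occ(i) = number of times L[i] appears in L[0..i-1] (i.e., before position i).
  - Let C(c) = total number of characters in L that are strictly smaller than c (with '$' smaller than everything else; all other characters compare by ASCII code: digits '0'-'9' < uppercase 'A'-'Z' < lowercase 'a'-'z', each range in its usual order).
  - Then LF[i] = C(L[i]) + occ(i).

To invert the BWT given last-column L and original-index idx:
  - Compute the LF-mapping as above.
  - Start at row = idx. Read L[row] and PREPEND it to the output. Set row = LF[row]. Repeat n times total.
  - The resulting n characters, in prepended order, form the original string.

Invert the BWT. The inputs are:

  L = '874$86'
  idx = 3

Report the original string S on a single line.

Answer: 74688$

Derivation:
LF mapping: 4 3 1 0 5 2
Walk LF starting at row 3, prepending L[row]:
  step 1: row=3, L[3]='$', prepend. Next row=LF[3]=0
  step 2: row=0, L[0]='8', prepend. Next row=LF[0]=4
  step 3: row=4, L[4]='8', prepend. Next row=LF[4]=5
  step 4: row=5, L[5]='6', prepend. Next row=LF[5]=2
  step 5: row=2, L[2]='4', prepend. Next row=LF[2]=1
  step 6: row=1, L[1]='7', prepend. Next row=LF[1]=3
Reversed output: 74688$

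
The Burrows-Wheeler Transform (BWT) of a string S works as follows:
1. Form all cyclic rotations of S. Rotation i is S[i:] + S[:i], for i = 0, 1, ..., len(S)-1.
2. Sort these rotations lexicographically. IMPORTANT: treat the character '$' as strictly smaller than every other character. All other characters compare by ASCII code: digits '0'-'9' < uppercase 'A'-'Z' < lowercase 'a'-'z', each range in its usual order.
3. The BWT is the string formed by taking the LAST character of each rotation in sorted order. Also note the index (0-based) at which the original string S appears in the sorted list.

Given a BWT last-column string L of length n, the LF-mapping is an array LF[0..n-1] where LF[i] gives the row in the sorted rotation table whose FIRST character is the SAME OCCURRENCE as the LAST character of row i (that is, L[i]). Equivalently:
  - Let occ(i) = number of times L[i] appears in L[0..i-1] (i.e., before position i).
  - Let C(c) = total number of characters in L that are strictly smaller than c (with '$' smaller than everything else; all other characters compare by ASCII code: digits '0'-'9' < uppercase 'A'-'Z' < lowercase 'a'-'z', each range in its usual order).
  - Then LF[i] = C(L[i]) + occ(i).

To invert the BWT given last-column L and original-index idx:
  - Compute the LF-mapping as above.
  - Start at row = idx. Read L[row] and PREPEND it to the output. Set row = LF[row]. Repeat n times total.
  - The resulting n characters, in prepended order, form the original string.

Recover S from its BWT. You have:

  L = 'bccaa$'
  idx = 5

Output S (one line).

Answer: cacab$

Derivation:
LF mapping: 3 4 5 1 2 0
Walk LF starting at row 5, prepending L[row]:
  step 1: row=5, L[5]='$', prepend. Next row=LF[5]=0
  step 2: row=0, L[0]='b', prepend. Next row=LF[0]=3
  step 3: row=3, L[3]='a', prepend. Next row=LF[3]=1
  step 4: row=1, L[1]='c', prepend. Next row=LF[1]=4
  step 5: row=4, L[4]='a', prepend. Next row=LF[4]=2
  step 6: row=2, L[2]='c', prepend. Next row=LF[2]=5
Reversed output: cacab$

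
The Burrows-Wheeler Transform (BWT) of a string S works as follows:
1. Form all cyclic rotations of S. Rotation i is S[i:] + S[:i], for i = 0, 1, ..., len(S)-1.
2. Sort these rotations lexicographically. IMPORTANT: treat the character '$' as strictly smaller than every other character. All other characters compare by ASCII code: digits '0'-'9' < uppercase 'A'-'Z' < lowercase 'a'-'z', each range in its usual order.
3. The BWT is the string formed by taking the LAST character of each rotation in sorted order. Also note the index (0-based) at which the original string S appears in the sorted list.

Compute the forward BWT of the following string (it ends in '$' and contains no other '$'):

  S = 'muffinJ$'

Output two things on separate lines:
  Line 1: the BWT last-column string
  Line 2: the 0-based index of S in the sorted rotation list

All 8 rotations (rotation i = S[i:]+S[:i]):
  rot[0] = muffinJ$
  rot[1] = uffinJ$m
  rot[2] = ffinJ$mu
  rot[3] = finJ$muf
  rot[4] = inJ$muff
  rot[5] = nJ$muffi
  rot[6] = J$muffin
  rot[7] = $muffinJ
Sorted (with $ < everything):
  sorted[0] = $muffinJ  (last char: 'J')
  sorted[1] = J$muffin  (last char: 'n')
  sorted[2] = ffinJ$mu  (last char: 'u')
  sorted[3] = finJ$muf  (last char: 'f')
  sorted[4] = inJ$muff  (last char: 'f')
  sorted[5] = muffinJ$  (last char: '$')
  sorted[6] = nJ$muffi  (last char: 'i')
  sorted[7] = uffinJ$m  (last char: 'm')
Last column: Jnuff$im
Original string S is at sorted index 5

Answer: Jnuff$im
5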